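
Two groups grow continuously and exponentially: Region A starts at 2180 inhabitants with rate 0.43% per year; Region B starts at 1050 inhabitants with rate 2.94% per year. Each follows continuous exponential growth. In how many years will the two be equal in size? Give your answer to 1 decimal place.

t ≈ 29.1 years

2180·e^(0.0043t) = 1050·e^(0.0294t)
2180/1050 = e^((0.0294 − 0.0043)t) → ln(2.07619) = 0.0251·t
t = 0.73053 / 0.0251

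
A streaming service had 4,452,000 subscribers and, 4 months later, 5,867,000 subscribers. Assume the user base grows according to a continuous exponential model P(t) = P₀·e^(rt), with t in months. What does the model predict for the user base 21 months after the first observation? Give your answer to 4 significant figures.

r = ln(5867000/4452000) / 4 ≈ 0.068997 per month
P(21) = 4452000 · e^(0.068997·21) = 4452000 · 4.25863 ≈ 18959420.18

≈ 18,960,000 subscribers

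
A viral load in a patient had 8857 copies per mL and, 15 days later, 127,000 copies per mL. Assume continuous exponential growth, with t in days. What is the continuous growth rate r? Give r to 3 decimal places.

127000 = 8857 · e^(r·15)
e^(15r) = 127000/8857 = 14.33894
r = ln(14.33894) / 15 = 2.66298 / 15

r ≈ 0.178 per day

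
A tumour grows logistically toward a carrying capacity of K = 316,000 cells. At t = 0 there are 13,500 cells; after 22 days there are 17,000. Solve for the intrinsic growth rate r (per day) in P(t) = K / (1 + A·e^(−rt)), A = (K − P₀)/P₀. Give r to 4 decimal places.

r ≈ 0.0110 per day

A = (316000 − 13500)/13500 = 22.40741
17000 = 316000/(1 + 22.40741·e^(−r·22)) → e^(−22r) = (18.58824 − 1)/22.40741 = 0.78493
r = −ln(0.78493)/22 = 0.24216/22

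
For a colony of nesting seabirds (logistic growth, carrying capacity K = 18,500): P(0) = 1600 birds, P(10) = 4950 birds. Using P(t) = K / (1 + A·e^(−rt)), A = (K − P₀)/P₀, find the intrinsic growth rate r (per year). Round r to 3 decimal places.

r ≈ 0.135 per year

A = (18500 − 1600)/1600 = 10.5625
4950 = 18500/(1 + 10.5625·e^(−r·10)) → e^(−10r) = (3.73737 − 1)/10.5625 = 0.25916
r = −ln(0.25916)/10 = 1.35031/10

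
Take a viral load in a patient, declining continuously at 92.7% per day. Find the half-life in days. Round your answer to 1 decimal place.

half-life ≈ 0.7 days

half-life = ln(2) / |r| = 0.69315 / 0.927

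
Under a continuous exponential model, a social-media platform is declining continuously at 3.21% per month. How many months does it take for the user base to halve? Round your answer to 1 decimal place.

half-life = ln(2) / |r| = 0.69315 / 0.0321

half-life ≈ 21.6 months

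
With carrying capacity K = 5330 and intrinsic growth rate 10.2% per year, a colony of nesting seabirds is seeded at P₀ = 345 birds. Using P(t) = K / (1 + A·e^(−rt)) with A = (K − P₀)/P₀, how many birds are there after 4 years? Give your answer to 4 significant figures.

A = (5330 − 345)/345 = 14.44928
P(4) = 5330 / (1 + 14.44928·e^(−0.102·4)) = 5330 / (1 + 14.44928·0.664979)
= 5330 / 10.60846 ≈ 502.43

≈ 502.4 birds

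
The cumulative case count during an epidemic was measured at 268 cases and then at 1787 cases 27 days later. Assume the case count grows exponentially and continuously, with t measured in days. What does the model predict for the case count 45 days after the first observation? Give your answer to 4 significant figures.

≈ 6,331 cases

r = ln(1787/268) / 27 ≈ 0.070271 per day
P(45) = 268 · e^(0.070271·45) = 268 · 23.62198 ≈ 6330.69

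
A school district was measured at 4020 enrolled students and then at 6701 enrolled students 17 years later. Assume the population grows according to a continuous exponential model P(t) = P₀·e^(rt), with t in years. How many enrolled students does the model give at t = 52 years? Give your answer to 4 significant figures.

r = ln(6701/4020) / 17 ≈ 0.030057 per year
P(52) = 4020 · e^(0.030057·52) = 4020 · 4.77303 ≈ 19187.59

≈ 19,190 enrolled students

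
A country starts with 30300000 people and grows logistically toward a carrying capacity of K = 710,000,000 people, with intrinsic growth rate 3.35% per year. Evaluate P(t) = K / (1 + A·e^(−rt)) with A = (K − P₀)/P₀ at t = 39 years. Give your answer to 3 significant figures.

≈ 100,000,000 people

A = (710000000 − 30300000)/30300000 = 22.43234
P(39) = 710000000 / (1 + 22.43234·e^(−0.0335·39)) = 710000000 / (1 + 22.43234·0.270766)
= 710000000 / 7.07392 ≈ 100368711.26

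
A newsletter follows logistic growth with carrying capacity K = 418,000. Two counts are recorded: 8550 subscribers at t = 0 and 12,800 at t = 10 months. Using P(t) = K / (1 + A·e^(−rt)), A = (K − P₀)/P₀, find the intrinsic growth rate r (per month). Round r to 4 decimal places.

A = (418000 − 8550)/8550 = 47.88889
12800 = 418000/(1 + 47.88889·e^(−r·10)) → e^(−10r) = (32.65625 − 1)/47.88889 = 0.661035
r = −ln(0.661035)/10 = 0.41395/10

r ≈ 0.0414 per month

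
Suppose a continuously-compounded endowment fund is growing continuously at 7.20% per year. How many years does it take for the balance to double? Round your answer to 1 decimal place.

doubling time ≈ 9.6 years

doubling time = ln(2) / |r| = 0.69315 / 0.072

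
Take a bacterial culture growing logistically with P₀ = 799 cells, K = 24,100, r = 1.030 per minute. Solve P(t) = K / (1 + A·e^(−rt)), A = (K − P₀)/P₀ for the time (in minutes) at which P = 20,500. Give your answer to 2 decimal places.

A = (24100 − 799)/799 = 29.1627
20500 = 24100/(1 + 29.1627·e^(−1.03t)) → 1 + 29.1627·e^(−1.03t) = 1.17561
e^(−1.03t) = 0.006022 → t = ln(166.06539)/1.03 = 5.11238/1.03

t ≈ 4.96 minutes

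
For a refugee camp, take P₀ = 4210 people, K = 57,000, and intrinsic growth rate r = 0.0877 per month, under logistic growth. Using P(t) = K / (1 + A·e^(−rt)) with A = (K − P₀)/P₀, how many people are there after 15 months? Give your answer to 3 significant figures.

≈ 13,100 people

A = (57000 − 4210)/4210 = 12.53919
P(15) = 57000 / (1 + 12.53919·e^(−0.0877·15)) = 57000 / (1 + 12.53919·0.26834)
= 57000 / 4.36477 ≈ 13059.11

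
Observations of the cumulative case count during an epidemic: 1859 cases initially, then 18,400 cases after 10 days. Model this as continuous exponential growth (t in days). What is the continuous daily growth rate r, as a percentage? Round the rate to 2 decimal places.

r ≈ 22.92% per day

18400 = 1859 · e^(r·10)
e^(10r) = 18400/1859 = 9.89779
r = ln(9.89779) / 10 = 2.29231 / 10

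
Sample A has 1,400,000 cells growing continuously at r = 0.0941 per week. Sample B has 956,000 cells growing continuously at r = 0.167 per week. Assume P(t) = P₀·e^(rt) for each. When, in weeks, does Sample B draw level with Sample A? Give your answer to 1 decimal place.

1400000·e^(0.0941t) = 956000·e^(0.167t)
1400000/956000 = e^((0.167 − 0.0941)t) → ln(1.46444) = 0.0729·t
t = 0.38147 / 0.0729

t ≈ 5.2 weeks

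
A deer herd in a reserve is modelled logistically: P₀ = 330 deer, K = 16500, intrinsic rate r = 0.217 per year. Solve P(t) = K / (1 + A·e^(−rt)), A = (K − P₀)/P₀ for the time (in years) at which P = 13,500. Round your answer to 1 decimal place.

t ≈ 24.9 years

A = (16500 − 330)/330 = 49
13500 = 16500/(1 + 49·e^(−0.217t)) → 1 + 49·e^(−0.217t) = 1.22222
e^(−0.217t) = 0.004535 → t = ln(220.5)/0.217 = 5.3959/0.217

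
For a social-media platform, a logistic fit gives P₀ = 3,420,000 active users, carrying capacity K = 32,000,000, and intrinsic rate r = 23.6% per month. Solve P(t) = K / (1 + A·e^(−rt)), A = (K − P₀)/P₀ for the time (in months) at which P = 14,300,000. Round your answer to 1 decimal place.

t ≈ 8.1 months

A = (32000000 − 3420000)/3420000 = 8.35673
14300000 = 32000000/(1 + 8.35673·e^(−0.236t)) → 1 + 8.35673·e^(−0.236t) = 2.23776
e^(−0.236t) = 0.148116 → t = ln(6.75148)/0.236 = 1.90976/0.236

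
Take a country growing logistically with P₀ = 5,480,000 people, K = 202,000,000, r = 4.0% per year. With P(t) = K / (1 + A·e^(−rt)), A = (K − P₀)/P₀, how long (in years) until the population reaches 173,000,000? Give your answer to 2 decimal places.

A = (202000000 − 5480000)/5480000 = 35.86131
173000000 = 202000000/(1 + 35.86131·e^(−0.04t)) → 1 + 35.86131·e^(−0.04t) = 1.16763
e^(−0.04t) = 0.004674 → t = ln(213.93129)/0.04 = 5.36565/0.04

t ≈ 134.14 years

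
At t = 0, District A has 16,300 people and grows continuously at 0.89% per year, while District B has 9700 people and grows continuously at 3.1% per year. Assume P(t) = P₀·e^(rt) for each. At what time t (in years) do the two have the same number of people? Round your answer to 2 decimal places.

t ≈ 23.49 years

16300·e^(0.0089t) = 9700·e^(0.031t)
16300/9700 = e^((0.031 − 0.0089)t) → ln(1.68041) = 0.0221·t
t = 0.51904 / 0.0221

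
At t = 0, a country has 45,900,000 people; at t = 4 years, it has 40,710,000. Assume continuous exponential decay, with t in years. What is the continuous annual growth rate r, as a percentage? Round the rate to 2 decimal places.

r ≈ -3.00% per year

40710000 = 45900000 · e^(r·4)
e^(4r) = 40710000/45900000 = 0.88693
r = ln(0.88693) / 4 = -0.11999 / 4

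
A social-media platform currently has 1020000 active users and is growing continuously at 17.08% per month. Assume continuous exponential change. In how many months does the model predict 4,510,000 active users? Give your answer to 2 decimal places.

4510000 = 1020000 · e^(0.1708·t)
t = ln(4510000/1020000) / 0.1708 = ln(4.42157) / 0.1708 = 1.48649 / 0.1708

t ≈ 8.70 months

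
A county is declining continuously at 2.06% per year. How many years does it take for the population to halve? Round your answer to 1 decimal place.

half-life ≈ 33.6 years

half-life = ln(2) / |r| = 0.69315 / 0.0206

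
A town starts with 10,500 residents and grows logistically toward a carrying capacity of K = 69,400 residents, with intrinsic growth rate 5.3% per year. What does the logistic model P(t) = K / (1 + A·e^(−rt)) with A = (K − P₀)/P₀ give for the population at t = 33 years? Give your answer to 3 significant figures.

≈ 35,100 residents

A = (69400 − 10500)/10500 = 5.60952
P(33) = 69400 / (1 + 5.60952·e^(−0.053·33)) = 69400 / (1 + 5.60952·0.173948)
= 69400 / 1.97576 ≈ 35125.65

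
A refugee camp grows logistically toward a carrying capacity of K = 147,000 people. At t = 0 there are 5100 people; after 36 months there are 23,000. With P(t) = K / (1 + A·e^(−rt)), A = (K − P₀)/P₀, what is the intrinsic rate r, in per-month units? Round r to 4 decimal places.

r ≈ 0.0456 per month

A = (147000 − 5100)/5100 = 27.82353
23000 = 147000/(1 + 27.82353·e^(−r·36)) → e^(−36r) = (6.3913 − 1)/27.82353 = 0.193768
r = −ln(0.193768)/36 = 1.64109/36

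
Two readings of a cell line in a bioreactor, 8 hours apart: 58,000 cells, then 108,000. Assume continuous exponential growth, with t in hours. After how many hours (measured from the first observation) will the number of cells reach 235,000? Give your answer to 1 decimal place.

t ≈ 18.0 hours

r = ln(108000/58000) / 8 ≈ 0.077711 per hour
t = ln(235000/58000) / r = 1.39914 / 0.077711 ≈ 18.004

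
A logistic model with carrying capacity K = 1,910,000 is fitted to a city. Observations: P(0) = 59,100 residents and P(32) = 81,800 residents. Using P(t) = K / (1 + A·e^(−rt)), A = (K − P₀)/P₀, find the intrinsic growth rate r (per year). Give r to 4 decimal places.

r ≈ 0.0105 per year

A = (1910000 − 59100)/59100 = 31.3181
81800 = 1910000/(1 + 31.3181·e^(−r·32)) → e^(−32r) = (23.34963 − 1)/31.3181 = 0.713633
r = −ln(0.713633)/32 = 0.33739/32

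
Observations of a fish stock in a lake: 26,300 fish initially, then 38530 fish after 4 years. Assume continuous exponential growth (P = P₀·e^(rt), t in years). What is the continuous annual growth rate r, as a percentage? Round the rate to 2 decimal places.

38530 = 26300 · e^(r·4)
e^(4r) = 38530/26300 = 1.46502
r = ln(1.46502) / 4 = 0.38187 / 4

r ≈ 9.55% per year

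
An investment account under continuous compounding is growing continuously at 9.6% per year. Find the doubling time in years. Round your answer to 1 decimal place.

doubling time ≈ 7.2 years

doubling time = ln(2) / |r| = 0.69315 / 0.096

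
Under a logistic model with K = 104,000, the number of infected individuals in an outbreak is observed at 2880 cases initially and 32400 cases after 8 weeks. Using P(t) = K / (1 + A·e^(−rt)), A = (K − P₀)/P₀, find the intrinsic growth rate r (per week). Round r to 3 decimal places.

r ≈ 0.346 per week

A = (104000 − 2880)/2880 = 35.11111
32400 = 104000/(1 + 35.11111·e^(−r·8)) → e^(−8r) = (3.20988 − 1)/35.11111 = 0.06294
r = −ln(0.06294)/8 = 2.76558/8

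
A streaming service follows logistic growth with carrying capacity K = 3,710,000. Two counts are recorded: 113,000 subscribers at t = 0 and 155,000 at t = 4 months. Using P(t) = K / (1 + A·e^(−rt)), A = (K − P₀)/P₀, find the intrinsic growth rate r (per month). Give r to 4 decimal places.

A = (3710000 − 113000)/113000 = 31.83186
155000 = 3710000/(1 + 31.83186·e^(−r·4)) → e^(−4r) = (23.93548 − 1)/31.83186 = 0.72052
r = −ln(0.72052)/4 = 0.32778/4

r ≈ 0.0819 per month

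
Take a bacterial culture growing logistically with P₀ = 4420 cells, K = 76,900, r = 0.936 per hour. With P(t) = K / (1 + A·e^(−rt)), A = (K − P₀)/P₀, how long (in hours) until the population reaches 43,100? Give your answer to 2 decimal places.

A = (76900 − 4420)/4420 = 16.39819
43100 = 76900/(1 + 16.39819·e^(−0.936t)) → 1 + 16.39819·e^(−0.936t) = 1.78422
e^(−0.936t) = 0.047824 → t = ln(20.91012)/0.936 = 3.04023/0.936

t ≈ 3.25 hours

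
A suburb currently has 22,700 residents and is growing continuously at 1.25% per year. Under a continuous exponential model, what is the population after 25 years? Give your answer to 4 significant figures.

≈ 31,030 residents

P(25) = 22700 · e^(0.0125·25) = 22700 · e^(0.3125)
= 22700 · 1.36684 ≈ 31027.22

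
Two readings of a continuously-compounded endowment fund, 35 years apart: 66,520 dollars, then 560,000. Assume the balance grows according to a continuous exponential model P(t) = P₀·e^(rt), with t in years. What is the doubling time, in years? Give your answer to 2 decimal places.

r = ln(560000/66520) / 35 = ln(8.41852) / 35 ≈ 0.06087 per year
doubling time = ln 2 / |r| = 0.69315 / 0.06087

doubling time ≈ 11.39 years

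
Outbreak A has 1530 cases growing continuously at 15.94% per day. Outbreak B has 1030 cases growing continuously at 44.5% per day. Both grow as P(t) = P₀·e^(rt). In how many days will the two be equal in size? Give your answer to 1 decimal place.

t ≈ 1.4 days

1530·e^(0.1594t) = 1030·e^(0.445t)
1530/1030 = e^((0.445 − 0.1594)t) → ln(1.48544) = 0.2856·t
t = 0.39571 / 0.2856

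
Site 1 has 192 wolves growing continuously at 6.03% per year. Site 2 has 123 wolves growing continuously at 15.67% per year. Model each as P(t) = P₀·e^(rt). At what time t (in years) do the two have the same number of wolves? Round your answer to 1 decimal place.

t ≈ 4.6 years

192·e^(0.0603t) = 123·e^(0.1567t)
192/123 = e^((0.1567 − 0.0603)t) → ln(1.56098) = 0.0964·t
t = 0.44531 / 0.0964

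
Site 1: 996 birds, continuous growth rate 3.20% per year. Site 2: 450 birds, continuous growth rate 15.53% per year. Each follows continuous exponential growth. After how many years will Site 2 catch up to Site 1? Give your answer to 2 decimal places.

996·e^(0.032t) = 450·e^(0.1553t)
996/450 = e^((0.1553 − 0.032)t) → ln(2.21333) = 0.1233·t
t = 0.7945 / 0.1233

t ≈ 6.44 years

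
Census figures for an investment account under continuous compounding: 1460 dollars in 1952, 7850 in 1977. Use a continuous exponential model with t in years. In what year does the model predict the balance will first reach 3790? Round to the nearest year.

year 1966

r = ln(7850/1460) / 25 = 1.68208/25 ≈ 0.067283 per year
t = ln(3790/1460) / r = 0.95393/0.067283 ≈ 14.18 years after 1952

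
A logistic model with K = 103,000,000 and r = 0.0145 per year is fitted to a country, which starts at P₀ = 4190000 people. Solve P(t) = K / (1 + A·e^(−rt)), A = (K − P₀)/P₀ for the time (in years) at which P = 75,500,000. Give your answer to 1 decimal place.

A = (103000000 − 4190000)/4190000 = 23.58234
75500000 = 103000000/(1 + 23.58234·e^(−0.0145t)) → 1 + 23.58234·e^(−0.0145t) = 1.36424
e^(−0.0145t) = 0.015445 → t = ln(64.74424)/0.0145 = 4.17044/0.0145

t ≈ 287.6 years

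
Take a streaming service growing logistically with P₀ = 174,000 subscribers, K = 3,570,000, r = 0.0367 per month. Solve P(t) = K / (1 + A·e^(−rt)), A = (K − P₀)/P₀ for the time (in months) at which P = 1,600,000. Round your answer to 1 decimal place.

A = (3570000 − 174000)/174000 = 19.51724
1600000 = 3570000/(1 + 19.51724·e^(−0.0367t)) → 1 + 19.51724·e^(−0.0367t) = 2.23125
e^(−0.0367t) = 0.063085 → t = ln(15.85157)/0.0367 = 2.76327/0.0367

t ≈ 75.3 months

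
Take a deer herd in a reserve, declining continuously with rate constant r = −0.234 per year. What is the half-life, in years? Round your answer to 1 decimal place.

half-life ≈ 3.0 years

half-life = ln(2) / |r| = 0.69315 / 0.234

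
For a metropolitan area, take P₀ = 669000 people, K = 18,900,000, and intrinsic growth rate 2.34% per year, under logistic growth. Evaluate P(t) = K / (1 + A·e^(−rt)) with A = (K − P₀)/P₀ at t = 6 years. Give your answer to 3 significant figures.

≈ 766,000 people

A = (18900000 − 669000)/669000 = 27.25112
P(6) = 18900000 / (1 + 27.25112·e^(−0.0234·6)) = 18900000 / (1 + 27.25112·0.869011)
= 18900000 / 24.68151 ≈ 765755.35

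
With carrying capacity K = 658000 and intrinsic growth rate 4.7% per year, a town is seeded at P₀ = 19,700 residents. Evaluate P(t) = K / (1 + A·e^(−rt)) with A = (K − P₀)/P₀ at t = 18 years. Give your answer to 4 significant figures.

A = (658000 − 19700)/19700 = 32.40102
P(18) = 658000 / (1 + 32.40102·e^(−0.047·18)) = 658000 / (1 + 32.40102·0.429128)
= 658000 / 14.90418 ≈ 44148.68

≈ 44,150 residents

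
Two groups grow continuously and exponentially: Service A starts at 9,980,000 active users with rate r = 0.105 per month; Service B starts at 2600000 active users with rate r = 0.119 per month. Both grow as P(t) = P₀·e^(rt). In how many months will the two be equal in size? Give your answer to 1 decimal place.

9980000·e^(0.105t) = 2600000·e^(0.119t)
9980000/2600000 = e^((0.119 − 0.105)t) → ln(3.83846) = 0.014·t
t = 1.34507 / 0.014

t ≈ 96.1 months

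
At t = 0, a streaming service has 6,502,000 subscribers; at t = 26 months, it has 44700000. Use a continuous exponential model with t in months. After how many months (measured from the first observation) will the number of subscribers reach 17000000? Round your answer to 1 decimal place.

r = ln(44700000/6502000) / 26 ≈ 0.074149 per month
t = ln(17000000/6502000) / r = 0.9611 / 0.074149 ≈ 12.962

t ≈ 13.0 months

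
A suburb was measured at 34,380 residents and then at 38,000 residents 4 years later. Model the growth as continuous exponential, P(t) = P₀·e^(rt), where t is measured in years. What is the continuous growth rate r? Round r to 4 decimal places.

38000 = 34380 · e^(r·4)
e^(4r) = 38000/34380 = 1.10529
r = ln(1.10529) / 4 = 0.10011 / 4

r ≈ 0.0250 per year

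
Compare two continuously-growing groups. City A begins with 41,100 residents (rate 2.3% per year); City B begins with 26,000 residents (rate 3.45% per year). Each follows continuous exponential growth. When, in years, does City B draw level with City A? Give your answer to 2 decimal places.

41100·e^(0.023t) = 26000·e^(0.0345t)
41100/26000 = e^((0.0345 − 0.023)t) → ln(1.58077) = 0.0115·t
t = 0.45791 / 0.0115

t ≈ 39.82 years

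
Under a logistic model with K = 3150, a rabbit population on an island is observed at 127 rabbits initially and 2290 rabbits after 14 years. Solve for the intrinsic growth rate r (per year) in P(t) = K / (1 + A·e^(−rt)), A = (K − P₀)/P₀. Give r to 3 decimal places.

r ≈ 0.296 per year

A = (3150 − 127)/127 = 23.80315
2290 = 3150/(1 + 23.80315·e^(−r·14)) → e^(−14r) = (1.37555 − 1)/23.80315 = 0.015777
r = −ln(0.015777)/14 = 4.14919/14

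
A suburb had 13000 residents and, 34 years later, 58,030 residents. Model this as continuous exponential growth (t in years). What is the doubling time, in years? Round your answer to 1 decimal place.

doubling time ≈ 15.8 years

r = ln(58030/13000) / 34 = ln(4.46385) / 34 ≈ 0.044 per year
doubling time = ln 2 / |r| = 0.69315 / 0.044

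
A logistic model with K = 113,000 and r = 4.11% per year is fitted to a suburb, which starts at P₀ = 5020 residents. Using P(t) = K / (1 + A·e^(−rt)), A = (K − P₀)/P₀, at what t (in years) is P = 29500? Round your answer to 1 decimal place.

A = (113000 − 5020)/5020 = 21.50996
29500 = 113000/(1 + 21.50996·e^(−0.0411t)) → 1 + 21.50996·e^(−0.0411t) = 3.83051
e^(−0.0411t) = 0.131591 → t = ln(7.59933)/0.0411 = 2.02806/0.0411

t ≈ 49.3 years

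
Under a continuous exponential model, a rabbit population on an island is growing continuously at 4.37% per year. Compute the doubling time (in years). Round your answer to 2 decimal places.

doubling time = ln(2) / |r| = 0.69315 / 0.0437

doubling time ≈ 15.86 years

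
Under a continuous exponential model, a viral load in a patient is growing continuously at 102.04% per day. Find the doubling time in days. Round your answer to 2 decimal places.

doubling time ≈ 0.68 days

doubling time = ln(2) / |r| = 0.69315 / 1.0204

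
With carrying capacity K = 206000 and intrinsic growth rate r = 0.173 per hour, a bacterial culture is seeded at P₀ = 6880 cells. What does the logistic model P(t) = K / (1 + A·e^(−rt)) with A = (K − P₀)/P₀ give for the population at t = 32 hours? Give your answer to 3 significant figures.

≈ 185,000 cells

A = (206000 − 6880)/6880 = 28.94186
P(32) = 206000 / (1 + 28.94186·e^(−0.173·32)) = 206000 / (1 + 28.94186·0.003942)
= 206000 / 1.1141 ≈ 184903.2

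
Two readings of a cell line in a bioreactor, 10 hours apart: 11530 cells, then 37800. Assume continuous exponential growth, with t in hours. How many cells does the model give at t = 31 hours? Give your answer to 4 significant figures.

r = ln(37800/11530) / 10 ≈ 0.118736 per hour
P(31) = 11530 · e^(0.118736·31) = 11530 · 39.67836 ≈ 457491.5

≈ 457,500 cells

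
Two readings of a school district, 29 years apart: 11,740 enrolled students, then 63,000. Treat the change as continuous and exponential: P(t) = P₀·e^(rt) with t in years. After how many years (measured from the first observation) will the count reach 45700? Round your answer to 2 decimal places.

t ≈ 23.46 years

r = ln(63000/11740) / 29 ≈ 0.057936 per year
t = ln(45700/11740) / r = 1.3591 / 0.057936 ≈ 23.459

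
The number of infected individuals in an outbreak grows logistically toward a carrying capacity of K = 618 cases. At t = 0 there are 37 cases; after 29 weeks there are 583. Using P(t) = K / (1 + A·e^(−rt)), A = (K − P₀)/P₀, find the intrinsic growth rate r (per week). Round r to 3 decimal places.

A = (618 − 37)/37 = 15.7027
583 = 618/(1 + 15.7027·e^(−r·29)) → e^(−29r) = (1.06003 − 1)/15.7027 = 0.003823
r = −ln(0.003823)/29 = 5.56667/29

r ≈ 0.192 per week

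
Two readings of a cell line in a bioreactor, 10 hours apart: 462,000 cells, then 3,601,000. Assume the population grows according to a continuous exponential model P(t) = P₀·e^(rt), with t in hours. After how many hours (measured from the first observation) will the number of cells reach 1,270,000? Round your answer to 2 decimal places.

t ≈ 4.92 hours

r = ln(3601000/462000) / 10 ≈ 0.20534 per hour
t = ln(1270000/462000) / r = 1.01121 / 0.20534 ≈ 4.925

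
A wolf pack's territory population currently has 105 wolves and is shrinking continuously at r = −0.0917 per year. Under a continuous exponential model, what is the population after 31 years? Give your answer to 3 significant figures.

≈ 6.12 wolves

P(31) = 105 · e^(-0.0917·31) = 105 · e^(-2.8427)
= 105 · 0.05827 ≈ 6.12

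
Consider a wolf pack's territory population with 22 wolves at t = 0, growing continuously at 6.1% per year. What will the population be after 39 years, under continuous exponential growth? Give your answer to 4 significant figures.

≈ 237.5 wolves

P(39) = 22 · e^(0.061·39) = 22 · e^(2.379)
= 22 · 10.7941 ≈ 237.47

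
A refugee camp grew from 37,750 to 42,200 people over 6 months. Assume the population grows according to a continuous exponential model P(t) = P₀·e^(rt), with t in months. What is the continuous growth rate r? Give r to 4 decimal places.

r ≈ 0.0186 per month

42200 = 37750 · e^(r·6)
e^(6r) = 42200/37750 = 1.11788
r = ln(1.11788) / 6 = 0.11143 / 6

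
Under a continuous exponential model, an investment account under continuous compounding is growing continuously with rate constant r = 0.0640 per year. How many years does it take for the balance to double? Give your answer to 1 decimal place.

doubling time ≈ 10.8 years

doubling time = ln(2) / |r| = 0.69315 / 0.064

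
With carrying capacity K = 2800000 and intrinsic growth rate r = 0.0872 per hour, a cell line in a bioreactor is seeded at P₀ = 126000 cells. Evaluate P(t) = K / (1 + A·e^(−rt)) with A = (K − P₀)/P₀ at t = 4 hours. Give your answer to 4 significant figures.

A = (2800000 − 126000)/126000 = 21.22222
P(4) = 2800000 / (1 + 21.22222·e^(−0.0872·4)) = 2800000 / (1 + 21.22222·0.705534)
= 2800000 / 15.973 ≈ 175295.77

≈ 175,300 cells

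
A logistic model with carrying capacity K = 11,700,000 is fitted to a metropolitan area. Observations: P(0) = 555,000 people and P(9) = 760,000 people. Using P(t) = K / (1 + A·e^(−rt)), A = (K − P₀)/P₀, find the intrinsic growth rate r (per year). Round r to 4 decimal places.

r ≈ 0.0370 per year

A = (11700000 − 555000)/555000 = 20.08108
760000 = 11700000/(1 + 20.08108·e^(−r·9)) → e^(−9r) = (15.39474 − 1)/20.08108 = 0.716831
r = −ln(0.716831)/9 = 0.33292/9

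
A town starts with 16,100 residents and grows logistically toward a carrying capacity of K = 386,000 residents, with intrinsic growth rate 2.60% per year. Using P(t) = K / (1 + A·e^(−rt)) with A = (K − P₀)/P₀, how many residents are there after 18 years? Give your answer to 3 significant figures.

A = (386000 − 16100)/16100 = 22.97516
P(18) = 386000 / (1 + 22.97516·e^(−0.026·18)) = 386000 / (1 + 22.97516·0.626254)
= 386000 / 15.38827 ≈ 25084.04

≈ 25,100 residents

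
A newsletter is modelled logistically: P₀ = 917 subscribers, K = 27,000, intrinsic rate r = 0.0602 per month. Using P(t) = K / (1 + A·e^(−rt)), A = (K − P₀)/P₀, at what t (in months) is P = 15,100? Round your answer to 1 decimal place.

t ≈ 59.6 months

A = (27000 − 917)/917 = 28.44384
15100 = 27000/(1 + 28.44384·e^(−0.0602t)) → 1 + 28.44384·e^(−0.0602t) = 1.78808
e^(−0.0602t) = 0.027707 → t = ln(36.0926)/0.0602 = 3.58609/0.0602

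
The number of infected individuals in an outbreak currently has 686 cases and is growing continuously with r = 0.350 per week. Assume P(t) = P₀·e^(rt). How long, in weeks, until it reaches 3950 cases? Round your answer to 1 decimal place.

t ≈ 5.0 weeks

3950 = 686 · e^(0.35·t)
t = ln(3950/686) / 0.35 = ln(5.75802) / 0.35 = 1.75059 / 0.35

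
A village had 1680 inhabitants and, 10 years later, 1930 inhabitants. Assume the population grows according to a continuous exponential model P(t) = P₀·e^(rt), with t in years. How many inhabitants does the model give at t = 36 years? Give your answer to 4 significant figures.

r = ln(1930/1680) / 10 ≈ 0.013873 per year
P(36) = 1680 · e^(0.013873·36) = 1680 · 1.64776 ≈ 2768.23

≈ 2,768 inhabitants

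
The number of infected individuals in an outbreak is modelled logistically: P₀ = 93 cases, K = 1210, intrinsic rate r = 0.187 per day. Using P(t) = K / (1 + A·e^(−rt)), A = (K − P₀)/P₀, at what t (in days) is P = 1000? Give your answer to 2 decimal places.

t ≈ 21.64 days

A = (1210 − 93)/93 = 12.01075
1000 = 1210/(1 + 12.01075·e^(−0.187t)) → 1 + 12.01075·e^(−0.187t) = 1.21
e^(−0.187t) = 0.017484 → t = ln(57.19406)/0.187 = 4.04645/0.187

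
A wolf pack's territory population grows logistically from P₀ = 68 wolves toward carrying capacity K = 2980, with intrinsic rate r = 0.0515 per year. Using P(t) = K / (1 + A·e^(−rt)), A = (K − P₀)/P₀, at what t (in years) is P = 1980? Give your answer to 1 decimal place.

A = (2980 − 68)/68 = 42.82353
1980 = 2980/(1 + 42.82353·e^(−0.0515t)) → 1 + 42.82353·e^(−0.0515t) = 1.50505
e^(−0.0515t) = 0.011794 → t = ln(84.79059)/0.0515 = 4.44018/0.0515

t ≈ 86.2 years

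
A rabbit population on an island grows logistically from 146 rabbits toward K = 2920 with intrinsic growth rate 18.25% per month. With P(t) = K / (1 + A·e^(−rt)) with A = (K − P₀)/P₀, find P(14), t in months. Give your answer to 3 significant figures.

A = (2920 − 146)/146 = 19
P(14) = 2920 / (1 + 19·e^(−0.1825·14)) = 2920 / (1 + 19·0.077692)
= 2920 / 2.47615 ≈ 1179.25

≈ 1,180 rabbits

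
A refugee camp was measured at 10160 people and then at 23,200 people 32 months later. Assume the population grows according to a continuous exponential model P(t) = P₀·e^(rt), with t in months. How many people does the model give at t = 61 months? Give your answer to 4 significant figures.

≈ 49,030 people

r = ln(23200/10160) / 32 ≈ 0.025803 per month
P(61) = 10160 · e^(0.025803·61) = 10160 · 4.82581 ≈ 49030.24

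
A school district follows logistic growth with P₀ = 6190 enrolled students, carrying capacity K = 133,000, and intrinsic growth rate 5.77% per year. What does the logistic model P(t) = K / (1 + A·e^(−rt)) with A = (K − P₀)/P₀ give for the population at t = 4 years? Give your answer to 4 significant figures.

A = (133000 − 6190)/6190 = 20.48627
P(4) = 133000 / (1 + 20.48627·e^(−0.0577·4)) = 133000 / (1 + 20.48627·0.793898)
= 133000 / 17.26401 ≈ 7703.89

≈ 7,704 enrolled students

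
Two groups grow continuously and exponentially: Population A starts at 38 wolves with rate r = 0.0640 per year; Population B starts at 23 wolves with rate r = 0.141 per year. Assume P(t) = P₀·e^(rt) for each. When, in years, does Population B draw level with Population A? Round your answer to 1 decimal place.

38·e^(0.064t) = 23·e^(0.141t)
38/23 = e^((0.141 − 0.064)t) → ln(1.65217) = 0.077·t
t = 0.50209 / 0.077

t ≈ 6.5 years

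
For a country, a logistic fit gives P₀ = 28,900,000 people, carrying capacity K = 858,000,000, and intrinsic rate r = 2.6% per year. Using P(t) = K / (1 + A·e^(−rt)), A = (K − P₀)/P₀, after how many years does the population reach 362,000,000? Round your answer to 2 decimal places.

A = (858000000 − 28900000)/28900000 = 28.68858
362000000 = 858000000/(1 + 28.68858·e^(−0.026t)) → 1 + 28.68858·e^(−0.026t) = 2.37017
e^(−0.026t) = 0.04776 → t = ln(20.93804)/0.026 = 3.04157/0.026

t ≈ 116.98 years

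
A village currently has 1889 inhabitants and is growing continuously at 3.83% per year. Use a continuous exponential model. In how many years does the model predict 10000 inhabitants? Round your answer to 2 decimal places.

10000 = 1889 · e^(0.0383·t)
t = ln(10000/1889) / 0.0383 = ln(5.29381) / 0.0383 = 1.66654 / 0.0383

t ≈ 43.51 years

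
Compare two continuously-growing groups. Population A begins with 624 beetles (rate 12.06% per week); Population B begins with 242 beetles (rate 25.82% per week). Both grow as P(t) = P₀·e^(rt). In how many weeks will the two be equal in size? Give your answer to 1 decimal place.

t ≈ 6.9 weeks

624·e^(0.1206t) = 242·e^(0.2582t)
624/242 = e^((0.2582 − 0.1206)t) → ln(2.57851) = 0.1376·t
t = 0.94721 / 0.1376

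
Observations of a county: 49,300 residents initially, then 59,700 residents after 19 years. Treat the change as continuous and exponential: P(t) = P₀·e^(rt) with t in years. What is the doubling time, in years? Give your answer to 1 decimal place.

doubling time ≈ 68.8 years

r = ln(59700/49300) / 19 = ln(1.21095) / 19 ≈ 0.010074 per year
doubling time = ln 2 / |r| = 0.69315 / 0.010074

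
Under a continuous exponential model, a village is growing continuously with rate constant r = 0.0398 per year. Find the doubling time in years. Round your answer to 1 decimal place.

doubling time = ln(2) / |r| = 0.69315 / 0.0398

doubling time ≈ 17.4 years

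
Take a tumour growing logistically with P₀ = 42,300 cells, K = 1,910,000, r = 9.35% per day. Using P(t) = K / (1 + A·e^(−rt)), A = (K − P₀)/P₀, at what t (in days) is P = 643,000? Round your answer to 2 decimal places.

A = (1910000 − 42300)/42300 = 44.15366
643000 = 1910000/(1 + 44.15366·e^(−0.0935t)) → 1 + 44.15366·e^(−0.0935t) = 2.97045
e^(−0.0935t) = 0.044627 → t = ln(22.4079)/0.0935 = 3.10941/0.0935

t ≈ 33.26 days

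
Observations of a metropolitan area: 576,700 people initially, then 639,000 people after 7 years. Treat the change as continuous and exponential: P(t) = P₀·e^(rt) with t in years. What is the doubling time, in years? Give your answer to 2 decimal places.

doubling time ≈ 47.30 years

r = ln(639000/576700) / 7 = ln(1.10803) / 7 ≈ 0.014655 per year
doubling time = ln 2 / |r| = 0.69315 / 0.014655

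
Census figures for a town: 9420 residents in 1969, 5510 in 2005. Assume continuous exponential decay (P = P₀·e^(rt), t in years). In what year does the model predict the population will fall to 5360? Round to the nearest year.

r = ln(5510/9420) / 36 = -0.53627/36 ≈ -0.014896 per year
t = ln(5360/9420) / r = -0.56387/-0.014896 ≈ 37.85 years after 1969

year 2007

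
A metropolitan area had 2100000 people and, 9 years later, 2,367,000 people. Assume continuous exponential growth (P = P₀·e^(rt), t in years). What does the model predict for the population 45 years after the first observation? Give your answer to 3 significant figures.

r = ln(2367000/2100000) / 9 ≈ 0.013298 per year
P(45) = 2100000 · e^(0.013298·45) = 2100000 · 1.81926 ≈ 3820446.4

≈ 3,820,000 people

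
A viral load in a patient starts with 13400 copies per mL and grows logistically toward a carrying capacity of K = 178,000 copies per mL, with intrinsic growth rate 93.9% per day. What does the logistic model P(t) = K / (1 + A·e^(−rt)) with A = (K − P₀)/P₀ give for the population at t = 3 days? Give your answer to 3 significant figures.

A = (178000 − 13400)/13400 = 12.28358
P(3) = 178000 / (1 + 12.28358·e^(−0.939·3)) = 178000 / (1 + 12.28358·0.059785)
= 178000 / 1.73437 ≈ 102630.67

≈ 103,000 copies per mL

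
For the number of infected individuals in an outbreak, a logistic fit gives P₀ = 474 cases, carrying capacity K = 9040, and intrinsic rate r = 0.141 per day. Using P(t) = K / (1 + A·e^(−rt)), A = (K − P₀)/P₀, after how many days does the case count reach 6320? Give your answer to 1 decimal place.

A = (9040 − 474)/474 = 18.07173
6320 = 9040/(1 + 18.07173·e^(−0.141t)) → 1 + 18.07173·e^(−0.141t) = 1.43038
e^(−0.141t) = 0.023815 → t = ln(41.9902)/0.141 = 3.73744/0.141

t ≈ 26.5 days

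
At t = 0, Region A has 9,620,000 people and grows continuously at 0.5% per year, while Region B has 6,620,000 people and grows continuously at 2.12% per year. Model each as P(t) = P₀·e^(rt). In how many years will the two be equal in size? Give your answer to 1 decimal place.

t ≈ 23.1 years

9620000·e^(0.005t) = 6620000·e^(0.0212t)
9620000/6620000 = e^((0.0212 − 0.005)t) → ln(1.45317) = 0.0162·t
t = 0.37375 / 0.0162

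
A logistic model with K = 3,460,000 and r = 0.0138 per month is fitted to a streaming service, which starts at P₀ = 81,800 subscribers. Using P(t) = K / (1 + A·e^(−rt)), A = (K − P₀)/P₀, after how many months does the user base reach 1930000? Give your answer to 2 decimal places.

A = (3460000 − 81800)/81800 = 41.29829
1930000 = 3460000/(1 + 41.29829·e^(−0.0138t)) → 1 + 41.29829·e^(−0.0138t) = 1.79275
e^(−0.0138t) = 0.019196 → t = ln(52.09523)/0.0138 = 3.95307/0.0138

t ≈ 286.45 months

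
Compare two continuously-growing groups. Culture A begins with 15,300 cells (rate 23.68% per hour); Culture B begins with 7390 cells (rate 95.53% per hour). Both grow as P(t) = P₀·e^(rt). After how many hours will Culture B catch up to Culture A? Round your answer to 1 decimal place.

15300·e^(0.2368t) = 7390·e^(0.9553t)
15300/7390 = e^((0.9553 − 0.2368)t) → ln(2.07037) = 0.7185·t
t = 0.72773 / 0.7185

t ≈ 1.0 hours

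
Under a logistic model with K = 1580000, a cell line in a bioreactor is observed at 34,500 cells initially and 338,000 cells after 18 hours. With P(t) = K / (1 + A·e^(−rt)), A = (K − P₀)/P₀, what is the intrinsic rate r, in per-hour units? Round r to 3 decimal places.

r ≈ 0.139 per hour

A = (1580000 − 34500)/34500 = 44.7971
338000 = 1580000/(1 + 44.7971·e^(−r·18)) → e^(−18r) = (4.67456 − 1)/44.7971 = 0.082027
r = −ln(0.082027)/18 = 2.50071/18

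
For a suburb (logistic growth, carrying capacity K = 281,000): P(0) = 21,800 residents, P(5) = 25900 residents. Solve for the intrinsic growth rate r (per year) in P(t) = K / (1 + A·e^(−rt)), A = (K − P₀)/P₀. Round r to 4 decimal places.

r ≈ 0.0377 per year

A = (281000 − 21800)/21800 = 11.88991
25900 = 281000/(1 + 11.88991·e^(−r·5)) → e^(−5r) = (10.84942 − 1)/11.88991 = 0.828385
r = −ln(0.828385)/5 = 0.18828/5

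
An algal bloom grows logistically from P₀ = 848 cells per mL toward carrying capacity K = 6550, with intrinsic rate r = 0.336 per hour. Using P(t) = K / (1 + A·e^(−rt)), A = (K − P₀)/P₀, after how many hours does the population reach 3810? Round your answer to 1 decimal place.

A = (6550 − 848)/848 = 6.72406
3810 = 6550/(1 + 6.72406·e^(−0.336t)) → 1 + 6.72406·e^(−0.336t) = 1.71916
e^(−0.336t) = 0.106953 → t = ln(9.34987)/0.336 = 2.23536/0.336

t ≈ 6.7 hours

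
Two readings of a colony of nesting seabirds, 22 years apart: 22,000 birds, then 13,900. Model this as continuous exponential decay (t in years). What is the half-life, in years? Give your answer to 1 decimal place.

r = ln(13900/22000) / 22 = ln(0.63182) / 22 ≈ -0.020871 per year
half-life = ln 2 / |r| = 0.69315 / 0.020871

half-life ≈ 33.2 years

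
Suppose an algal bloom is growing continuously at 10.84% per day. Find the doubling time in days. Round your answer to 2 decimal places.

doubling time = ln(2) / |r| = 0.69315 / 0.1084

doubling time ≈ 6.39 days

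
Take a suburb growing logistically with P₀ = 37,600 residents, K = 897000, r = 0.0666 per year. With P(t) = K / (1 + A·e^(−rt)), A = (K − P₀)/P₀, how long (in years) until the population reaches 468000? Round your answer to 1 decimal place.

t ≈ 48.3 years

A = (897000 − 37600)/37600 = 22.85638
468000 = 897000/(1 + 22.85638·e^(−0.0666t)) → 1 + 22.85638·e^(−0.0666t) = 1.91667
e^(−0.0666t) = 0.040105 → t = ln(24.93424)/0.0666 = 3.21624/0.0666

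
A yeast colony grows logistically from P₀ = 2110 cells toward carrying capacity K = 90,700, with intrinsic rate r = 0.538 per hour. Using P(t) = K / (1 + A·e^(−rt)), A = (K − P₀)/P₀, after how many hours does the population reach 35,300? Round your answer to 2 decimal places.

A = (90700 − 2110)/2110 = 41.98578
35300 = 90700/(1 + 41.98578·e^(−0.538t)) → 1 + 41.98578·e^(−0.538t) = 2.56941
e^(−0.538t) = 0.037379 → t = ln(26.75267)/0.538 = 3.28663/0.538

t ≈ 6.11 hours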